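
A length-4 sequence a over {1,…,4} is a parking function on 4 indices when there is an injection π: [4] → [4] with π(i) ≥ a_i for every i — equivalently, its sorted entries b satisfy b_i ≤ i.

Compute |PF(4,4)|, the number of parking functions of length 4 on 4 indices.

125

|PF(4,4)| = 1·5^3 = 1×125 = 125 [KW]
Check (2,1,1,3) → sorted (1,1,2,3): b_i ≤ i ∀i, a PF.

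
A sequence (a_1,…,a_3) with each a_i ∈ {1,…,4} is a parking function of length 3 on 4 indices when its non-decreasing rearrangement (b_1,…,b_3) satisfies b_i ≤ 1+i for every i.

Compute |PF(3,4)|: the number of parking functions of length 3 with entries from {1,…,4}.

50

|PF| = (5−3)·5^(3−1) = 2 · 25 = 50 [KW]
E.g. (2,3,4) → sorted (2,3,4): b_i ≤ 1+i ∀i, a PF.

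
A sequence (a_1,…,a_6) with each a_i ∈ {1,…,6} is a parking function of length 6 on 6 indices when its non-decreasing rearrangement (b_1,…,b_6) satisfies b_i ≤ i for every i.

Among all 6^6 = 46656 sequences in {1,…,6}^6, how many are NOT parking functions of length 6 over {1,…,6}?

29849

#PF = (6−6+1)·(6+1)^(6−1) = 1·16807 = 16807
Check (6,3,5,6,5,1) → sorted (1,3,5,5,6,6): b_2=3>2, not a PF.
6^6 − 16807 = 46656 − 16807 = 29849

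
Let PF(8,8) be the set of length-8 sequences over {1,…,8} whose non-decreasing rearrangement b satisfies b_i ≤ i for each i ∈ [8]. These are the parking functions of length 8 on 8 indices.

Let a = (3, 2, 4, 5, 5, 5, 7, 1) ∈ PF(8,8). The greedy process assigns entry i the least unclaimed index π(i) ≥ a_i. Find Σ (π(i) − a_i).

Σπ(i) = 1+…+8 = 36; Σa = 3+2+4+5+5+5+7+1 = 32; disp = 36−32 = 4.

4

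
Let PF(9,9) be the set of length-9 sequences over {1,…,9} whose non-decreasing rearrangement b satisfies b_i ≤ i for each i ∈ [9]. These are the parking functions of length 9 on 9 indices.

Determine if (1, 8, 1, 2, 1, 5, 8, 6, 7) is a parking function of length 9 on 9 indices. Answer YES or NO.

YES

Rearranged: b = (1, 1, 1, 2, 5, 6, 7, 8, 8).
  b_1=1 ≤ 1
  b_2=1 ≤ 2
  b_3=1 ≤ 3
  b_4=2 ≤ 4
  b_5=5 ≤ 5
  b_6=6 ≤ 6
  b_7=7 ≤ 7
  b_8=8 ≤ 8
  b_9=8 ≤ 9
All bounds hold ⇒ YES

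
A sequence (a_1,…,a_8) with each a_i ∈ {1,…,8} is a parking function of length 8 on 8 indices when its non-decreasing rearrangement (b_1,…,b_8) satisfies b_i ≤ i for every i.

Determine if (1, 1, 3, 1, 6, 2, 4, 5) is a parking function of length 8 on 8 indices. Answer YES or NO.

YES

Rearranged: b = (1, 1, 1, 2, 3, 4, 5, 6).
  b_1=1 ≤ 1
  b_2=1 ≤ 2
  b_3=1 ≤ 3
  b_4=2 ≤ 4
  b_5=3 ≤ 5
  b_6=4 ≤ 6
  b_7=5 ≤ 7
  b_8=6 ≤ 8
All bounds hold ⇒ YES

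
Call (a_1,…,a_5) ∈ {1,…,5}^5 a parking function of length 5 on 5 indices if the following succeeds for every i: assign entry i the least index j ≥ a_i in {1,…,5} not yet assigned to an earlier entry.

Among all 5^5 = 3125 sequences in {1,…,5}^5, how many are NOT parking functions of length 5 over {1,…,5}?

1829

|PF| = (6−5)·6^(5−1) = 1×1296 = 1296 [KW]
E.g. (2,3,4,4,2) → sorted (2,2,3,4,4): b_1=2>1, not a PF.
5^5 − 1296 = 3125 − 1296 = 1829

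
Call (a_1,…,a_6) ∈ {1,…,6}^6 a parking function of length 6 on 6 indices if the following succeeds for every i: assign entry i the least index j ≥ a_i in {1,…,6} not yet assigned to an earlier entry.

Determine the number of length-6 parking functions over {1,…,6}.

16807

|PF| = 1·7^5 = 1×16807 = 16807
Example (5,1,2,2,1,5) → sorted (1,1,2,2,5,5): b_i ≤ i ∀i, a PF.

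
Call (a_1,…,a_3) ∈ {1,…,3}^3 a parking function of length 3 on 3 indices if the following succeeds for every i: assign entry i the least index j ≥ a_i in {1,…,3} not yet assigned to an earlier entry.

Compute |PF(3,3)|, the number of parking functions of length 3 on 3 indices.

16

Count = (3−3+1)·(3+1)^(3−1) = 1×16 = 16
E.g. (3,1,2) → sorted (1,2,3): b_i ≤ i ∀i, a PF.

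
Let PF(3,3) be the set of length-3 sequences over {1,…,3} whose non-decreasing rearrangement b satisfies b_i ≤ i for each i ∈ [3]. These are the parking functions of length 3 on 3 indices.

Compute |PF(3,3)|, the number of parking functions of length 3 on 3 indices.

#PF = (3+1−3)·(3+1)^{3−1} = 1 · 16 = 16 (Konheim–Weiss)
One tuple (1,3,1) → sorted (1,1,3): b_i ≤ i ∀i, a PF.

16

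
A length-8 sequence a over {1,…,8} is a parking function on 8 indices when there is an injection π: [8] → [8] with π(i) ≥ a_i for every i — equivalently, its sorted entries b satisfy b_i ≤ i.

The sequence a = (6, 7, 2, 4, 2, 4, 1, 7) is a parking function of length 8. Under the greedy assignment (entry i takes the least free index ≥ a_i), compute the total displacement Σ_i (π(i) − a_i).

3

Σπ(i) = 1+…+8 = 36; Σa = 6+7+2+4+2+4+1+7 = 33; disp = 36−33 = 3.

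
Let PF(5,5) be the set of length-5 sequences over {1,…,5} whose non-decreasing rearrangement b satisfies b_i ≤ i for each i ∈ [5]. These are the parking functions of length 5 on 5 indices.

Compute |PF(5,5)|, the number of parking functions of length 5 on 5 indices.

Count = (5−5+1)·(5+1)^(5−1) = 1·1296 = 1296
Example (2,2,3,5,1) → sorted (1,2,2,3,5): b_i ≤ i ∀i, a PF.

1296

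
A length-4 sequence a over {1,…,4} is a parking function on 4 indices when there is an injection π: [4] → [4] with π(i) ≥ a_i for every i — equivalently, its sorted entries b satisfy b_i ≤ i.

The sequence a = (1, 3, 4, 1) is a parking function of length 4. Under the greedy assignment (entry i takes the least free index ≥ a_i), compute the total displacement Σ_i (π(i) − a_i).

1

Σπ(i) = 1+…+4 = 10; Σa = 1+3+4+1 = 9; disp = 10−9 = 1.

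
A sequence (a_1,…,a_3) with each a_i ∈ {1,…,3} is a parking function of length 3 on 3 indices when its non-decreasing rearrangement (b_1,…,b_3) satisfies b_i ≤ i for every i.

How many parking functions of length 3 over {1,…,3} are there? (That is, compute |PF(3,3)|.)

16

#PF = (3−3+1)·(3+1)^(3−1) = 1×16 = 16 (Konheim–Weiss)
Check (1,1,3) → sorted (1,1,3): b_i ≤ i ∀i, a PF.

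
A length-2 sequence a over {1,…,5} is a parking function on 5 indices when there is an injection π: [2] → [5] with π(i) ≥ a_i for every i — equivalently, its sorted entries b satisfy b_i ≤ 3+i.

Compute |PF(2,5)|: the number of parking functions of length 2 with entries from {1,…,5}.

|PF(2,5)| = (5−2+1)·(5+1)^(2−1) = 4×6 = 24
Example (4,3) → sorted (3,4): b_i ≤ 3+i ∀i, a PF.

24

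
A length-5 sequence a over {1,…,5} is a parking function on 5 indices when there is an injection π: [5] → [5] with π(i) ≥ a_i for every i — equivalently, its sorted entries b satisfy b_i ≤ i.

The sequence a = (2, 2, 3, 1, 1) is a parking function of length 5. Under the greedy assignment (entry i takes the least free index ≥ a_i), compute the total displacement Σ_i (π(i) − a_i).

Σπ = 5·6/2 = 15 (π permutes [5]); Σa = 2+2+3+1+1 = 9; disp = 15−9 = 6.

6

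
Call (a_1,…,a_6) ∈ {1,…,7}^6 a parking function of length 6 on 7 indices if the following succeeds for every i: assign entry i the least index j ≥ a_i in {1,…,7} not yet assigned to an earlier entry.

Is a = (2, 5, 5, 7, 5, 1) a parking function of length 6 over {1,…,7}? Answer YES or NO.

Sorted: b = (1, 2, 5, 5, 5, 7).
  b_1=1 ≤ 2
  b_2=2 ≤ 3
  b_3=5 > 4
  fails at i=3 ⇒ NO

NO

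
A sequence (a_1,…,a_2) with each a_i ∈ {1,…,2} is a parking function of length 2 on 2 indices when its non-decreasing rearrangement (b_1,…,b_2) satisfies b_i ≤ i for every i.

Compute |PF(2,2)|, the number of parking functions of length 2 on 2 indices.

3

|PF| = (2−2+1)·(2+1)^(2−1) = 1×3 = 3 (Pollak)
E.g. (1,2) → sorted (1,2): b_i ≤ i ∀i, a PF.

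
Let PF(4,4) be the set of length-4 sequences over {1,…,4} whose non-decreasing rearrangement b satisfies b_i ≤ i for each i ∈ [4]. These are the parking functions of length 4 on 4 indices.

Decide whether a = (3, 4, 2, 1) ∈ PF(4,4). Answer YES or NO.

Rearranged: b = (1, 2, 3, 4).
  b_1=1 ≤ 1
  b_2=2 ≤ 2
  b_3=3 ≤ 3
  b_4=4 ≤ 4
All bounds hold ⇒ YES

YES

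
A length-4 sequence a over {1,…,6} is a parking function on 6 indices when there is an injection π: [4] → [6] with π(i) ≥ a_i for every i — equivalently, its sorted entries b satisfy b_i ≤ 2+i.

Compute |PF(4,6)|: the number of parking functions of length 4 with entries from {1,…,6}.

#PF = (7−4)·7^(4−1) = 3 · 343 = 1029
E.g. (5,6,2,4) → sorted (2,4,5,6): b_i ≤ 2+i ∀i, a PF.

1029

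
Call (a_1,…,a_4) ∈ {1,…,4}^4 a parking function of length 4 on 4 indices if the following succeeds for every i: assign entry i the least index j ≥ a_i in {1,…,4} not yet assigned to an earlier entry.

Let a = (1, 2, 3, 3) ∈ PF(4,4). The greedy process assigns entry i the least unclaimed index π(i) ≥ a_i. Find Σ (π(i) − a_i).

1

Σπ(i) = 1+…+4 = 10; Σa = 1+2+3+3 = 9; disp = 10−9 = 1.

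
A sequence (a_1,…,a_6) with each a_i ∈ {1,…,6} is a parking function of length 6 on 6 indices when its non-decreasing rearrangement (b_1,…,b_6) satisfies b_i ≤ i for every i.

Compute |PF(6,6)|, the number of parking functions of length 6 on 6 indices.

Count = (6+1−6)·(6+1)^{6−1} = 1 · 16807 = 16807 [KW]
One tuple (1,3,1,4,1,6) → sorted (1,1,1,3,4,6): b_i ≤ i ∀i, a PF.

16807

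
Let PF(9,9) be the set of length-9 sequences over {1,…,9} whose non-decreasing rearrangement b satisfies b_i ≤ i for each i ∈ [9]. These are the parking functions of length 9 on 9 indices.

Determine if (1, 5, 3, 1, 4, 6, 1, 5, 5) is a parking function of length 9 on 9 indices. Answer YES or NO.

Rearranged: b = (1, 1, 1, 3, 4, 5, 5, 5, 6).
  b_1=1 ≤ 1
  b_2=1 ≤ 2
  b_3=1 ≤ 3
  b_4=3 ≤ 4
  b_5=4 ≤ 5
  b_6=5 ≤ 6
  b_7=5 ≤ 7
  b_8=5 ≤ 8
  b_9=6 ≤ 9
All bounds hold ⇒ YES

YES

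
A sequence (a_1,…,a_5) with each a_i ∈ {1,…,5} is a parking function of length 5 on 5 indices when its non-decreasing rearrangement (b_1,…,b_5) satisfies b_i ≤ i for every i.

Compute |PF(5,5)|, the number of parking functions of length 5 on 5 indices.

#PF = (5+1−5)·(5+1)^{5−1} = 1 · 1296 = 1296
Example (3,2,1,2,4) → sorted (1,2,2,3,4): b_i ≤ i ∀i, a PF.

1296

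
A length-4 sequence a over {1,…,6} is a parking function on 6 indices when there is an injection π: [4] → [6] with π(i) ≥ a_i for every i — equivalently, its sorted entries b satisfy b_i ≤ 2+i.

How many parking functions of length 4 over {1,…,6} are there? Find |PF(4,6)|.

|PF| = 3·7^3 = 3 · 343 = 1029 (Konheim–Weiss)
E.g. (3,2,4,2) → sorted (2,2,3,4): b_i ≤ 2+i ∀i, a PF.

1029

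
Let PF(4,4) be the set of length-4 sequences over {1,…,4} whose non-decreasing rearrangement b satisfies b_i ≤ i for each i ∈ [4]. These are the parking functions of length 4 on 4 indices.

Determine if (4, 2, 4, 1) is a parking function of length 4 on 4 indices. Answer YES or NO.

Rearranged: b = (1, 2, 4, 4).
  b_1=1 ≤ 1
  b_2=2 ≤ 2
  b_3=4 > 3
  fails at i=3 ⇒ NO

NO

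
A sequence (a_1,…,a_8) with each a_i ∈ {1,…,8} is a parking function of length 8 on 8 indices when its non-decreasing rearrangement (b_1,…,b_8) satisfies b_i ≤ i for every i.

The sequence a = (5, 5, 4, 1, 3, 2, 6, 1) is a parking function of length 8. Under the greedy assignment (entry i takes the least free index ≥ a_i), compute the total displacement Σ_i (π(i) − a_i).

Σπ = 36 ({1..8} each once); Σa = 5+5+4+1+3+2+6+1 = 27; disp = 36−27 = 9.

9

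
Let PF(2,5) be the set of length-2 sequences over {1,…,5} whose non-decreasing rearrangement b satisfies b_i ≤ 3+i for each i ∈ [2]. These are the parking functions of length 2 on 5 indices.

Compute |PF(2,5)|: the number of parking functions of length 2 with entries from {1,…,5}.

24

#PF = (5−2+1)·(5+1)^(2−1) = 4·6 = 24 (Pollak)
Check (4,1) → sorted (1,4): b_i ≤ 3+i ∀i, a PF.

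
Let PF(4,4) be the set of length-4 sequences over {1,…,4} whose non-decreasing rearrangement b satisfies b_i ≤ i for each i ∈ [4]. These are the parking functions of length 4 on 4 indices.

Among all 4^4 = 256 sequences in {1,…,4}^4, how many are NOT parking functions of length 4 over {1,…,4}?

#PF = 1·5^3 = 1×125 = 125 (Konheim–Weiss)
Check (4,4,2,4) → sorted (2,4,4,4): b_1=2>1, not a PF.
So 256 − 125 = 131 fail.

131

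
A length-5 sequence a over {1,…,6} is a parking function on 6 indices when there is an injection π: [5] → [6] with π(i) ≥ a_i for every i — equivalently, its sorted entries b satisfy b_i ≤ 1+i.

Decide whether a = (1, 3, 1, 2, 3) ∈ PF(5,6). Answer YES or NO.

Rearranged: b = (1, 1, 2, 3, 3).
  b_1=1 ≤ 2
  b_2=1 ≤ 3
  b_3=2 ≤ 4
  b_4=3 ≤ 5
  b_5=3 ≤ 6
All bounds hold ⇒ YES

YES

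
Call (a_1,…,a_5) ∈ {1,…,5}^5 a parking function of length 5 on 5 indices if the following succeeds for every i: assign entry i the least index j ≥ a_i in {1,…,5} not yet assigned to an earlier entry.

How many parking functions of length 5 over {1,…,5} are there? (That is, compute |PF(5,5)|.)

|PF| = (5+1−5)·(5+1)^{5−1} = 1·1296 = 1296 [KW]
One tuple (1,4,2,2,2) → sorted (1,2,2,2,4): b_i ≤ i ∀i, a PF.

1296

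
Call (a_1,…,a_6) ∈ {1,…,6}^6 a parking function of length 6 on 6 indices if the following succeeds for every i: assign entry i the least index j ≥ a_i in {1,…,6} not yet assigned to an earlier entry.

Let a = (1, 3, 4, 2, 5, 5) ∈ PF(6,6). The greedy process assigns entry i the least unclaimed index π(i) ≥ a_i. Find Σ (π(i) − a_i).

Σπ = 21 ({1..6} each once); Σa = 1+3+4+2+5+5 = 20; disp = 21−20 = 1.

1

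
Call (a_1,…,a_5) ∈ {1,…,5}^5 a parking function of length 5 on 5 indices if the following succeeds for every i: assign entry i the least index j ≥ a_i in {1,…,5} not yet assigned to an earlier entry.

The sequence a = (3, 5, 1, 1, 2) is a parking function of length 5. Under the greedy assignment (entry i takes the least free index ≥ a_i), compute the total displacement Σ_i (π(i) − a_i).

Σπ = 5·6/2 = 15 (π permutes [5]); Σa = 3+5+1+1+2 = 12; disp = 15−12 = 3.

3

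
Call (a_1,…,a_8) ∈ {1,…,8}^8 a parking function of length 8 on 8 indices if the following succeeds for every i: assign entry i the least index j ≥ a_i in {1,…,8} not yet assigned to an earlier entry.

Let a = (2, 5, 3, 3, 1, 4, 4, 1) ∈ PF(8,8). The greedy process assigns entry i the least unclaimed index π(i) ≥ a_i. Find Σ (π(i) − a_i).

13

Σπ = 36 ({1..8} each once); Σa = 2+5+3+3+1+4+4+1 = 23; disp = 36−23 = 13.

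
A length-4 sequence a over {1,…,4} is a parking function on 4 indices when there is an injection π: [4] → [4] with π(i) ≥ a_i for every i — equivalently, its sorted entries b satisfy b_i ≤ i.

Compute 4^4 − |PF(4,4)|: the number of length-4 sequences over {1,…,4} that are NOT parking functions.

#PF = (4−4+1)·(4+1)^(4−1) = 1×125 = 125 (Konheim–Weiss)
E.g. (4,1,4,4) → sorted (1,4,4,4): b_2=4>2, not a PF.
Total 256; non-PF = 256−125 = 131

131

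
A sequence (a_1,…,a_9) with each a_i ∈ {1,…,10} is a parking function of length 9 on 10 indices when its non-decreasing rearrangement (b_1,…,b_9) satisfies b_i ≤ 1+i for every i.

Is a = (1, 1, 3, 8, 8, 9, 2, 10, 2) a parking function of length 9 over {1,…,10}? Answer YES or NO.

Order a: b = (1, 1, 2, 2, 3, 8, 8, 9, 10).
  b_1=1 ≤ 2
  b_2=1 ≤ 3
  b_3=2 ≤ 4
  b_4=2 ≤ 5
  b_5=3 ≤ 6
  b_6=8 > 7
  fails at i=6 ⇒ NO

NO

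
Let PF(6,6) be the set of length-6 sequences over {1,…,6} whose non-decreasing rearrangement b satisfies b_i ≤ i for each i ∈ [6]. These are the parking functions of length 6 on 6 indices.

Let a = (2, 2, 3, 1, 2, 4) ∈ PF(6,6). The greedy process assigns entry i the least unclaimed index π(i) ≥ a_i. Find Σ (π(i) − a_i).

7

Σπ(i) = 1+…+6 = 21; Σa = 2+2+3+1+2+4 = 14; disp = 21−14 = 7.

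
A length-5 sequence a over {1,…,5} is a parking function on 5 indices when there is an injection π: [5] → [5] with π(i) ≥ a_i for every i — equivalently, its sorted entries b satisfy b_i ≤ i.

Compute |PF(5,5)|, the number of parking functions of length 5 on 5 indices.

#PF = (5−5+1)·(5+1)^(5−1) = 1×1296 = 1296 (Konheim–Weiss)
One tuple (4,2,2,1,5) → sorted (1,2,2,4,5): b_i ≤ i ∀i, a PF.

1296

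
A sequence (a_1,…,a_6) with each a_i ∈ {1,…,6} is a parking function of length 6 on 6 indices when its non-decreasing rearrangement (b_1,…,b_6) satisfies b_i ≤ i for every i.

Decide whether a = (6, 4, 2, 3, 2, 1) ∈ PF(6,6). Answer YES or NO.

YES

Sorted: b = (1, 2, 2, 3, 4, 6).
  b_1=1 ≤ 1
  b_2=2 ≤ 2
  b_3=2 ≤ 3
  b_4=3 ≤ 4
  b_5=4 ≤ 5
  b_6=6 ≤ 6
All bounds hold ⇒ YES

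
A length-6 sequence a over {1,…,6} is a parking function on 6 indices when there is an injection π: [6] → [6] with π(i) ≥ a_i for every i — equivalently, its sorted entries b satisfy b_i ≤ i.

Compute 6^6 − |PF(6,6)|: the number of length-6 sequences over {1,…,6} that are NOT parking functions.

Count = (6+1−6)·(6+1)^{6−1} = 1·16807 = 16807 (Konheim–Weiss)
E.g. (6,6,5,4,4,3) → sorted (3,4,4,5,6,6): b_1=3>1, not a PF.
6^6 − 16807 = 46656 − 16807 = 29849

29849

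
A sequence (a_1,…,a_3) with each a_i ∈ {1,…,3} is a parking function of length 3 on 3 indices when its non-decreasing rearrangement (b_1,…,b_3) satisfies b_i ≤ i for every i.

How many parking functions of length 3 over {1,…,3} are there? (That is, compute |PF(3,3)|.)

#PF = (3+1−3)·(3+1)^{3−1} = 1 · 16 = 16 [KW]
E.g. (3,1,2) → sorted (1,2,3): b_i ≤ i ∀i, a PF.

16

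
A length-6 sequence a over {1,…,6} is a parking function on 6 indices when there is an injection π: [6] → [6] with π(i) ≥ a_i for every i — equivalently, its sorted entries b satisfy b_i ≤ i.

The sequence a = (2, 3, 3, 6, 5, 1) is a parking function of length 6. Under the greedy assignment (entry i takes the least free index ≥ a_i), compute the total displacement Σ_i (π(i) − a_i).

1

Σπ = 21 ({1..6} each once); Σa = 2+3+3+6+5+1 = 20; disp = 21−20 = 1.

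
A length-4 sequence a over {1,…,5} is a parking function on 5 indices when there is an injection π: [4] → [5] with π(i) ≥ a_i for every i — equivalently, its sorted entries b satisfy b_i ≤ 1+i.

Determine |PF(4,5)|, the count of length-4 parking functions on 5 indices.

432

|PF(4,5)| = (6−4)·6^(4−1) = 2×216 = 432 (Konheim–Weiss)
Example (5,2,3,4) → sorted (2,3,4,5): b_i ≤ 1+i ∀i, a PF.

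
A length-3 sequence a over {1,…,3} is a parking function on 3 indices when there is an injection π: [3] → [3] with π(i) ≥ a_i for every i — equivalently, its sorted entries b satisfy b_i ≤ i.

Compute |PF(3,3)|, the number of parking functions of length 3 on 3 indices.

16

Count = 1·4^2 = 1×16 = 16 (Konheim–Weiss)
One tuple (3,1,1) → sorted (1,1,3): b_i ≤ i ∀i, a PF.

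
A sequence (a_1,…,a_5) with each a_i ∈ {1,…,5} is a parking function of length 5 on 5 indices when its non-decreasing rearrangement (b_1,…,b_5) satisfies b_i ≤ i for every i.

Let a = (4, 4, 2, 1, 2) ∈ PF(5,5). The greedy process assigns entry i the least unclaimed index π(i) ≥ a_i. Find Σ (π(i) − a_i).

2

Σπ(i) = 1+…+5 = 15; Σa = 4+4+2+1+2 = 13; disp = 15−13 = 2.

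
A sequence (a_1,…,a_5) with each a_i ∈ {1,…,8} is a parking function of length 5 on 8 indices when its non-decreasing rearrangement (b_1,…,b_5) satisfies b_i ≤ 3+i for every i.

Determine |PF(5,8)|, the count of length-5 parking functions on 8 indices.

26244

|PF(5,8)| = (9−5)·9^(5−1) = 4 · 6561 = 26244 [KW]
E.g. (4,8,3,2,6) → sorted (2,3,4,6,8): b_i ≤ 3+i ∀i, a PF.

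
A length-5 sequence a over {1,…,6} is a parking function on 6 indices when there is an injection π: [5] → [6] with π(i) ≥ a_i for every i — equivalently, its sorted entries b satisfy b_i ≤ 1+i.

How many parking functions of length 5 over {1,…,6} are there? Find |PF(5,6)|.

4802

|PF(5,6)| = 2·7^4 = 2 · 2401 = 4802 (Pollak)
Example (1,1,4,4,2) → sorted (1,1,2,4,4): b_i ≤ 1+i ∀i, a PF.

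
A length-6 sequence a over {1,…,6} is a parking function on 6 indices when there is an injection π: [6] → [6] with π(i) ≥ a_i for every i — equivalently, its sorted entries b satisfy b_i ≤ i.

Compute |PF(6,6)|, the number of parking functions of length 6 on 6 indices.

Count = (6−6+1)·(6+1)^(6−1) = 1 · 16807 = 16807 [KW]
Example (6,1,5,3,3,1) → sorted (1,1,3,3,5,6): b_i ≤ i ∀i, a PF.

16807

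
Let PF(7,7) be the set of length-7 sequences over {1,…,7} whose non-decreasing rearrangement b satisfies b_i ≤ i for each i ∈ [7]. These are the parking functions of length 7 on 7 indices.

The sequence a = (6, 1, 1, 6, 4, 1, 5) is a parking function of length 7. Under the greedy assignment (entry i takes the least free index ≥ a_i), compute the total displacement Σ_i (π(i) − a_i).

4

Σπ = 28 ({1..7} each once); Σa = 6+1+1+6+4+1+5 = 24; disp = 28−24 = 4.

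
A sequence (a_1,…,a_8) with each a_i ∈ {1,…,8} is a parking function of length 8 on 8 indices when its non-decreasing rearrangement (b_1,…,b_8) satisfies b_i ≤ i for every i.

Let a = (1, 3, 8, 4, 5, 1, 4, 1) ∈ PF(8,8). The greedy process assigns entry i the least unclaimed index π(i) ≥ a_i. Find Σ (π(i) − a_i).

Σπ = 8·9/2 = 36 (π permutes [8]); Σa = 1+3+8+4+5+1+4+1 = 27; disp = 36−27 = 9.

9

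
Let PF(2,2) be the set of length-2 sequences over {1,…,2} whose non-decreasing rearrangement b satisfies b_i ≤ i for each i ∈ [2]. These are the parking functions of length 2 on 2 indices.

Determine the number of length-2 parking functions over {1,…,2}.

#PF = (2−2+1)·(2+1)^(2−1) = 1×3 = 3 (Pollak)
E.g. (1,1) → sorted (1,1): b_i ≤ i ∀i, a PF.

3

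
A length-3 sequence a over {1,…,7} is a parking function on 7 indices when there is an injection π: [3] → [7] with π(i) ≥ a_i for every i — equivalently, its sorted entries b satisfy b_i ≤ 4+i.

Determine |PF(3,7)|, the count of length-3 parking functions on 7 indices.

|PF(3,7)| = (8−3)·8^(3−1) = 5·64 = 320
Example (6,1,2) → sorted (1,2,6): b_i ≤ 4+i ∀i, a PF.

320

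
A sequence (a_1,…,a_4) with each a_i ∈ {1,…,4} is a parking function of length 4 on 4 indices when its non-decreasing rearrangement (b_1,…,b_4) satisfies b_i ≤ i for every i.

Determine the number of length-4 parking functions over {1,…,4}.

Count = (5−4)·5^(4−1) = 1·125 = 125 (Konheim–Weiss)
E.g. (2,1,4,1) → sorted (1,1,2,4): b_i ≤ i ∀i, a PF.

125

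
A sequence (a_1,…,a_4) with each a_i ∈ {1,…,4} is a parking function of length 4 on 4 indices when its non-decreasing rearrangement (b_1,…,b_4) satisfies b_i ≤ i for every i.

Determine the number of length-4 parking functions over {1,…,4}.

125

|PF| = 1·5^3 = 1×125 = 125 [KW]
One tuple (1,3,2,1) → sorted (1,1,2,3): b_i ≤ i ∀i, a PF.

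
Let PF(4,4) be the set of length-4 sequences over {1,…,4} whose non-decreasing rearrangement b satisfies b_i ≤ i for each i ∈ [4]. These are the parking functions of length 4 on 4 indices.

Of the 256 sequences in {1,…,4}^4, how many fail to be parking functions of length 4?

|PF(4,4)| = (4+1−4)·(4+1)^{4−1} = 1×125 = 125 (Pollak)
Example (3,4,3,2) → sorted (2,3,3,4): b_1=2>1, not a PF.
Total 256; non-PF = 256−125 = 131

131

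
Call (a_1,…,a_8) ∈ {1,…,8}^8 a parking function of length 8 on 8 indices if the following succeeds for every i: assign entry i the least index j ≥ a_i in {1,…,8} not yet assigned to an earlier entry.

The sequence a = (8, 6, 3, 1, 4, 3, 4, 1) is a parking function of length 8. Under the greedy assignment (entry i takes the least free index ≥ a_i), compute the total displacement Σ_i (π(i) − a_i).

6

Σπ = 36 ({1..8} each once); Σa = 8+6+3+1+4+3+4+1 = 30; disp = 36−30 = 6.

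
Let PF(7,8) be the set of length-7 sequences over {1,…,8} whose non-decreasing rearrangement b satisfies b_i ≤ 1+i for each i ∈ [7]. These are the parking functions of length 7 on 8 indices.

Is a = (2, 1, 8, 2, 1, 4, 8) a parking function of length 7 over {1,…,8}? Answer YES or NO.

NO

Order a: b = (1, 1, 2, 2, 4, 8, 8).
  b_1=1 ≤ 2
  b_2=1 ≤ 3
  b_3=2 ≤ 4
  b_4=2 ≤ 5
  b_5=4 ≤ 6
  b_6=8 > 7
  fails at i=6 ⇒ NO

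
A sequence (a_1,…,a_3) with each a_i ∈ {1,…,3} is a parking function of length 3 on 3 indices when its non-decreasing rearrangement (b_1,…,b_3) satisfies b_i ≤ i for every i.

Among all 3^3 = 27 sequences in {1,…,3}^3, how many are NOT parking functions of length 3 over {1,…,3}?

|PF(3,3)| = (3−3+1)·(3+1)^(3−1) = 1 · 16 = 16
E.g. (1,3,3) → sorted (1,3,3): b_2=3>2, not a PF.
Total 27; non-PF = 27−16 = 11

11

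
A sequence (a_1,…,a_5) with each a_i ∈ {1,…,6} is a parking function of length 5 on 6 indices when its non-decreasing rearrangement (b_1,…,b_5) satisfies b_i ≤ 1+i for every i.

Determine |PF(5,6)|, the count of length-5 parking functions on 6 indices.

#PF = (6−5+1)·(6+1)^(5−1) = 2·2401 = 4802 (Pollak)
One tuple (1,3,3,4,4) → sorted (1,3,3,4,4): b_i ≤ 1+i ∀i, a PF.

4802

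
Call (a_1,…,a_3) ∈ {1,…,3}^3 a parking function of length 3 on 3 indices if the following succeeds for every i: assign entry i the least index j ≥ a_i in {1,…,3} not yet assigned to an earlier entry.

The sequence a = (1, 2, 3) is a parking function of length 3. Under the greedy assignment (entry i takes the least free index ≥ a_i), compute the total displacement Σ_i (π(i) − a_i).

0

Σπ = 3·4/2 = 6 (π permutes [3]); Σa = 1+2+3 = 6; disp = 6−6 = 0.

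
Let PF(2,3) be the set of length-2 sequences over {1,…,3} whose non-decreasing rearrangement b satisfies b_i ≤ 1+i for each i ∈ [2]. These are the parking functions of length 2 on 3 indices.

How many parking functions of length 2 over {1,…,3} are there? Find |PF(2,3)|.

8

Count = (3−2+1)·(3+1)^(2−1) = 2 · 4 = 8 (Pollak)
Example (1,2) → sorted (1,2): b_i ≤ 1+i ∀i, a PF.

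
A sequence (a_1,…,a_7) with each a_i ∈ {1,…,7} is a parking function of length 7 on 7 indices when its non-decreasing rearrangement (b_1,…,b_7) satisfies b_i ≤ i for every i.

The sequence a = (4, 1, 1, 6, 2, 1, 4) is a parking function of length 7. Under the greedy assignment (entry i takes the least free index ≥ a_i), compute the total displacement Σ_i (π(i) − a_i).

9

Σπ = 28 ({1..7} each once); Σa = 4+1+1+6+2+1+4 = 19; disp = 28−19 = 9.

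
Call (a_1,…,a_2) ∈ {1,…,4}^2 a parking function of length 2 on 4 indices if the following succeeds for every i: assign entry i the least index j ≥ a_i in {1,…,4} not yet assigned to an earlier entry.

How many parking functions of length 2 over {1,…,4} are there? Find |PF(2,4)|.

#PF = (4+1−2)·(4+1)^{2−1} = 3·5 = 15 (Pollak)
One tuple (1,3) → sorted (1,3): b_i ≤ 2+i ∀i, a PF.

15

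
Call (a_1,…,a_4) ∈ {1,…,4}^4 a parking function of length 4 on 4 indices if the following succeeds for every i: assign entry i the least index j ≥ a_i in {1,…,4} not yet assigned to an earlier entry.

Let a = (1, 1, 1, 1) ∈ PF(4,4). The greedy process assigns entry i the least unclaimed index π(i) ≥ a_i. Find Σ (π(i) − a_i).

Σπ = 10 ({1..4} each once); Σa = 1+1+1+1 = 4; disp = 10−4 = 6.

6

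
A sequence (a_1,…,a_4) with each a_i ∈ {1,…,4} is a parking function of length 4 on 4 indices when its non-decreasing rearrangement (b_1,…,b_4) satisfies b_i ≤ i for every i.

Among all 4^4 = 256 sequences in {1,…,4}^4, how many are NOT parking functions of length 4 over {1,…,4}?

Count = 1·5^3 = 1·125 = 125
E.g. (3,3,4,4) → sorted (3,3,4,4): b_1=3>1, not a PF.
4^4 − 125 = 256 − 125 = 131

131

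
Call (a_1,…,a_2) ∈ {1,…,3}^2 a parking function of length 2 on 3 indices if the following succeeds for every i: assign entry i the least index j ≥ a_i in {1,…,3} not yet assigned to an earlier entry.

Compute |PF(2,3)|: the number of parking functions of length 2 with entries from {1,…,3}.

Count = (3−2+1)·(3+1)^(2−1) = 2×4 = 8 [KW]
Example (3,2) → sorted (2,3): b_i ≤ 1+i ∀i, a PF.

8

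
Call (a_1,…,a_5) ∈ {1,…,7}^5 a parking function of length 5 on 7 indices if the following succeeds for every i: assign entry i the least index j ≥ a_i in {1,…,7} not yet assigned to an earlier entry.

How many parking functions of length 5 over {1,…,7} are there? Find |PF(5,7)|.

#PF = (8−5)·8^(5−1) = 3·4096 = 12288 [KW]
Example (3,4,2,5,4) → sorted (2,3,4,4,5): b_i ≤ 2+i ∀i, a PF.

12288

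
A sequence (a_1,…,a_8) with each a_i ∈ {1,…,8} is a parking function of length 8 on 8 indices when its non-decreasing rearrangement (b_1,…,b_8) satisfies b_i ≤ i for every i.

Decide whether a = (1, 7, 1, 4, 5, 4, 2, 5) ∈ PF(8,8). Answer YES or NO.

Rearranged: b = (1, 1, 2, 4, 4, 5, 5, 7).
  b_1=1 ≤ 1
  b_2=1 ≤ 2
  b_3=2 ≤ 3
  b_4=4 ≤ 4
  b_5=4 ≤ 5
  b_6=5 ≤ 6
  b_7=5 ≤ 7
  b_8=7 ≤ 8
All bounds hold ⇒ YES

YES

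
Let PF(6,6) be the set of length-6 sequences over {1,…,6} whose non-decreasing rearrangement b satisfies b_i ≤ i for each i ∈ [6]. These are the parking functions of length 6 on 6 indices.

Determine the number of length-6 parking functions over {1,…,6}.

16807

#PF = (6+1−6)·(6+1)^{6−1} = 1 · 16807 = 16807 [KW]
Check (5,2,2,3,5,1) → sorted (1,2,2,3,5,5): b_i ≤ i ∀i, a PF.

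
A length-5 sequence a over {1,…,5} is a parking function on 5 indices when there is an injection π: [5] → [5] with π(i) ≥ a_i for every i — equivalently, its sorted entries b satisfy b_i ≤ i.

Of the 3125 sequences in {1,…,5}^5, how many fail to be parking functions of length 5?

1829

#PF = 1·6^4 = 1 · 1296 = 1296
Check (5,4,4,5,4) → sorted (4,4,4,5,5): b_1=4>1, not a PF.
Total 3125; non-PF = 3125−1296 = 1829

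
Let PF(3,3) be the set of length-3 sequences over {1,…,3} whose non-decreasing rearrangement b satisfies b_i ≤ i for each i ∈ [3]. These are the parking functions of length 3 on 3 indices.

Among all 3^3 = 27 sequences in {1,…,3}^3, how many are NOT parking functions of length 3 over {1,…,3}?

|PF(3,3)| = (3+1−3)·(3+1)^{3−1} = 1 · 16 = 16 (Konheim–Weiss)
E.g. (2,2,2) → sorted (2,2,2): b_1=2>1, not a PF.
So 27 − 16 = 11 fail.

11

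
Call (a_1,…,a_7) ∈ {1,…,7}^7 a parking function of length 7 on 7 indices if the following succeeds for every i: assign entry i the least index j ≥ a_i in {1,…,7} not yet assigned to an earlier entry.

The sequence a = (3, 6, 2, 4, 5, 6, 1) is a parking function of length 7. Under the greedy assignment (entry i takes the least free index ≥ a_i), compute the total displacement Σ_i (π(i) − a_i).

Σπ(i) = 1+…+7 = 28; Σa = 3+6+2+4+5+6+1 = 27; disp = 28−27 = 1.

1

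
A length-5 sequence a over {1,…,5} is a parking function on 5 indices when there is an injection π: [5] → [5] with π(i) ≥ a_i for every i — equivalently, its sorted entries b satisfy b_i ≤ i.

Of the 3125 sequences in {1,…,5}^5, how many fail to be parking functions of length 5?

|PF(5,5)| = (5+1−5)·(5+1)^{5−1} = 1 · 1296 = 1296 (Pollak)
Check (5,4,3,4,3) → sorted (3,3,4,4,5): b_1=3>1, not a PF.
Total 3125; non-PF = 3125−1296 = 1829

1829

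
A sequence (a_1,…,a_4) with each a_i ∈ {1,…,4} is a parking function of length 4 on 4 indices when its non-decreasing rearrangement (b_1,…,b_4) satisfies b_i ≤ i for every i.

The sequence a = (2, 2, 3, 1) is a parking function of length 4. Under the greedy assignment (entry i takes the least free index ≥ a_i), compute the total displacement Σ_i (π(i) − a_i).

Σπ = 10 ({1..4} each once); Σa = 2+2+3+1 = 8; disp = 10−8 = 2.

2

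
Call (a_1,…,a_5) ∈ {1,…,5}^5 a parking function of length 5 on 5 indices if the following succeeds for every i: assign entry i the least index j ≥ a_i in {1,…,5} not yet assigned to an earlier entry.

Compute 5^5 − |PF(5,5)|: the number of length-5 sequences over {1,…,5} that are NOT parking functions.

1829

#PF = 1·6^4 = 1 · 1296 = 1296 [KW]
Example (5,1,5,3,5) → sorted (1,3,5,5,5): b_2=3>2, not a PF.
So 3125 − 1296 = 1829 fail.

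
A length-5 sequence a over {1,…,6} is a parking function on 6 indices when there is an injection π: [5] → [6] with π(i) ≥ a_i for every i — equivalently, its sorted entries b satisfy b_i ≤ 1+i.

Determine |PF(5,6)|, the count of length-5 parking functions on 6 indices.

Count = (6+1−5)·(6+1)^{5−1} = 2·2401 = 4802 [KW]
Example (1,1,2,1,3) → sorted (1,1,1,2,3): b_i ≤ 1+i ∀i, a PF.

4802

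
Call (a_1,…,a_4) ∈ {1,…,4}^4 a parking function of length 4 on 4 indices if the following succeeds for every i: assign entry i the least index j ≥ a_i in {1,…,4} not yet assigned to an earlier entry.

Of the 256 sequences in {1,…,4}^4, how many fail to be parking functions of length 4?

131

|PF| = (5−4)·5^(4−1) = 1 · 125 = 125
One tuple (4,2,2,4) → sorted (2,2,4,4): b_1=2>1, not a PF.
Total 256; non-PF = 256−125 = 131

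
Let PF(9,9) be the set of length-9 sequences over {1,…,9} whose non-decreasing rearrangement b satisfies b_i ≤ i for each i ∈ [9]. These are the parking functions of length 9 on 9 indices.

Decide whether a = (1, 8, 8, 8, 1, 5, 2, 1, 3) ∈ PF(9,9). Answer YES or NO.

Sorted: b = (1, 1, 1, 2, 3, 5, 8, 8, 8).
  b_1=1 ≤ 1
  b_2=1 ≤ 2
  b_3=1 ≤ 3
  b_4=2 ≤ 4
  b_5=3 ≤ 5
  b_6=5 ≤ 6
  b_7=8 > 7
  fails at i=7 ⇒ NO

NO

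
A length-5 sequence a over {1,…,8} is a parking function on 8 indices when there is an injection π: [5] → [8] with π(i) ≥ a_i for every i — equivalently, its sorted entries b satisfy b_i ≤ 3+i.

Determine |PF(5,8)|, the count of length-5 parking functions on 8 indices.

Count = (8+1−5)·(8+1)^{5−1} = 4×6561 = 26244 [KW]
E.g. (3,1,6,2,8) → sorted (1,2,3,6,8): b_i ≤ 3+i ∀i, a PF.

26244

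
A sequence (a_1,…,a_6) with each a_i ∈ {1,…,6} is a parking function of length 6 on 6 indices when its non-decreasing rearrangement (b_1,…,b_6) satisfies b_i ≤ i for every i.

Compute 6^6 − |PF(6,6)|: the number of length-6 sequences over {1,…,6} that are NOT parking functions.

#PF = (6+1−6)·(6+1)^{6−1} = 1·16807 = 16807 (Konheim–Weiss)
E.g. (5,6,6,3,3,1) → sorted (1,3,3,5,6,6): b_2=3>2, not a PF.
So 46656 − 16807 = 29849 fail.

29849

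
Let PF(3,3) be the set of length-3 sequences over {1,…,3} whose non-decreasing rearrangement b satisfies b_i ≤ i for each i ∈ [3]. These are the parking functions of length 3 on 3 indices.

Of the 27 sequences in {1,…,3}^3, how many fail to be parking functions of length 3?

|PF| = 1·4^2 = 1·16 = 16 [KW]
Example (3,3,3) → sorted (3,3,3): b_1=3>1, not a PF.
So 27 − 16 = 11 fail.

11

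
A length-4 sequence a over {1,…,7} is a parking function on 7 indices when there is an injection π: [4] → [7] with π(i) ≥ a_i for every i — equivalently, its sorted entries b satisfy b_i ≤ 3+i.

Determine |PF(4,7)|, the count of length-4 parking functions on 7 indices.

|PF(4,7)| = (7+1−4)·(7+1)^{4−1} = 4·512 = 2048 [KW]
E.g. (6,6,1,3) → sorted (1,3,6,6): b_i ≤ 3+i ∀i, a PF.

2048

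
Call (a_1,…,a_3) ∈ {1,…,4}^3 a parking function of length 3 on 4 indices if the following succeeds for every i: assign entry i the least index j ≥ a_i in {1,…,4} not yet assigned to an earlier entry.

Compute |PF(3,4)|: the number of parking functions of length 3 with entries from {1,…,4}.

#PF = (4+1−3)·(4+1)^{3−1} = 2 · 25 = 50 [KW]
E.g. (1,3,1) → sorted (1,1,3): b_i ≤ 1+i ∀i, a PF.

50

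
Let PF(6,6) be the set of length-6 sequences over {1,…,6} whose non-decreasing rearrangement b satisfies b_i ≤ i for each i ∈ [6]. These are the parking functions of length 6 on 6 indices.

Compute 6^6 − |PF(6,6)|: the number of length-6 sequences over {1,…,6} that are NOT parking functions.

29849

#PF = (6+1−6)·(6+1)^{6−1} = 1×16807 = 16807 (Pollak)
One tuple (6,4,6,5,1,6) → sorted (1,4,5,6,6,6): b_2=4>2, not a PF.
6^6 − 16807 = 46656 − 16807 = 29849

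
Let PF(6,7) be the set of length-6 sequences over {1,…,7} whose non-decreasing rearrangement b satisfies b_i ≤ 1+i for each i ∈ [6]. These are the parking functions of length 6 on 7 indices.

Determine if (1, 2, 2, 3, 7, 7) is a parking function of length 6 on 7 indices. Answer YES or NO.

NO

Rearranged: b = (1, 2, 2, 3, 7, 7).
  b_1=1 ≤ 2
  b_2=2 ≤ 3
  b_3=2 ≤ 4
  b_4=3 ≤ 5
  b_5=7 > 6
  fails at i=5 ⇒ NO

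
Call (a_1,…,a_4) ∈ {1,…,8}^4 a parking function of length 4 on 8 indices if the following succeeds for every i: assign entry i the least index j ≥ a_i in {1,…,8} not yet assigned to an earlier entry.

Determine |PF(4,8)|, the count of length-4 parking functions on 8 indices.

|PF(4,8)| = (8+1−4)·(8+1)^{4−1} = 5×729 = 3645 (Pollak)
One tuple (4,7,5,8) → sorted (4,5,7,8): b_i ≤ 4+i ∀i, a PF.

3645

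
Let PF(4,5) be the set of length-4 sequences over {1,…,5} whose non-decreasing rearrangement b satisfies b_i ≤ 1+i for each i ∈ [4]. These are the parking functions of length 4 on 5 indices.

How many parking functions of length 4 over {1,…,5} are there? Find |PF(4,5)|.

432

|PF(4,5)| = (6−4)·6^(4−1) = 2 · 216 = 432 (Konheim–Weiss)
E.g. (2,4,1,2) → sorted (1,2,2,4): b_i ≤ 1+i ∀i, a PF.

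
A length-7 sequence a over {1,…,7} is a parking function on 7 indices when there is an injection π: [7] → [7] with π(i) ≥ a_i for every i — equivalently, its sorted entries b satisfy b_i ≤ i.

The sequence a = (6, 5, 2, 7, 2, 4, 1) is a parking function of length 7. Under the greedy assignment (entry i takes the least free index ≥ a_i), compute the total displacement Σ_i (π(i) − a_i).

1

Σπ = 28 ({1..7} each once); Σa = 6+5+2+7+2+4+1 = 27; disp = 28−27 = 1.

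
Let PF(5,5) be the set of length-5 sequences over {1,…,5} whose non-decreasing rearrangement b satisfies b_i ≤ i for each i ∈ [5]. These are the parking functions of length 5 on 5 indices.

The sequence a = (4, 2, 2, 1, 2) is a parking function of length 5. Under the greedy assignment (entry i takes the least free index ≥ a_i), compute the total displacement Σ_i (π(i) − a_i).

4

Σπ = 5·6/2 = 15 (π permutes [5]); Σa = 4+2+2+1+2 = 11; disp = 15−11 = 4.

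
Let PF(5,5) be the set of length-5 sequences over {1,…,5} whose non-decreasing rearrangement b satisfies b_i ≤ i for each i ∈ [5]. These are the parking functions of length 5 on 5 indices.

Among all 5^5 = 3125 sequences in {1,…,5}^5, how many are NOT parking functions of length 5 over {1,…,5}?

1829

Count = 1·6^4 = 1×1296 = 1296 [KW]
Example (3,4,3,5,4) → sorted (3,3,4,4,5): b_1=3>1, not a PF.
So 3125 − 1296 = 1829 fail.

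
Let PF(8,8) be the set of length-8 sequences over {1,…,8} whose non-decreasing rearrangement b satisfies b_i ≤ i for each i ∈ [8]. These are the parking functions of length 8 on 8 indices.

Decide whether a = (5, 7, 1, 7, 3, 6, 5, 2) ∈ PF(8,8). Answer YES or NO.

Sorted: b = (1, 2, 3, 5, 5, 6, 7, 7).
  b_1=1 ≤ 1
  b_2=2 ≤ 2
  b_3=3 ≤ 3
  b_4=5 > 4
  fails at i=4 ⇒ NO

NO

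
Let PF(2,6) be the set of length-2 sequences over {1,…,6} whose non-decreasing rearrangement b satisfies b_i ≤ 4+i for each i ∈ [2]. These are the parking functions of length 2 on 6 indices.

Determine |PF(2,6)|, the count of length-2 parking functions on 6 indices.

#PF = (7−2)·7^(2−1) = 5·7 = 35 (Pollak)
One tuple (1,2) → sorted (1,2): b_i ≤ 4+i ∀i, a PF.

35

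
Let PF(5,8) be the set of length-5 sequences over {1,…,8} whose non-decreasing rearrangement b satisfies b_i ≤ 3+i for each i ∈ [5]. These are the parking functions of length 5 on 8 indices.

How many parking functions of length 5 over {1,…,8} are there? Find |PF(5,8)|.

#PF = (9−5)·9^(5−1) = 4·6561 = 26244 (Konheim–Weiss)
One tuple (6,8,1,5,4) → sorted (1,4,5,6,8): b_i ≤ 3+i ∀i, a PF.

26244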